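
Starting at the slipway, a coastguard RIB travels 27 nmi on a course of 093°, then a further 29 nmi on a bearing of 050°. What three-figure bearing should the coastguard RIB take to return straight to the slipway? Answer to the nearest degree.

251°

Leg 1 (093°, 27 nmi): east 27 sin 93° = 26.96, north 27 cos 93° = -1.41
Leg 2 (050°, 29 nmi): east 29 sin 50° = 22.22, north 29 cos 50° = 18.64
Net displacement: 49.18 east, 17.23 north. Direction back to start is (-49.18, -17.23): bearing = atan2(-49.18, -17.23) mod 360° = 250.69° ≈ 251°.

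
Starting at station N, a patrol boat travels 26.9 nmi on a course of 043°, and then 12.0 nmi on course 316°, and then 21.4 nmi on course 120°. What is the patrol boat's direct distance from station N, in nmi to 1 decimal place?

Leg 1 (043°, 26.9 nmi): east 26.9 sin 43° = 18.35, north 26.9 cos 43° = 19.67
Leg 2 (316°, 12.0 nmi): east 12.0 sin 316° = -8.34, north 12.0 cos 316° = 8.63
Leg 3 (120°, 21.4 nmi): east 21.4 sin 120° = 18.53, north 21.4 cos 120° = -10.70
Net: 28.54 east, 17.61 north. Distance = √((28.54)² + (17.61)²) = 33.536 nmi.

33.5 nmi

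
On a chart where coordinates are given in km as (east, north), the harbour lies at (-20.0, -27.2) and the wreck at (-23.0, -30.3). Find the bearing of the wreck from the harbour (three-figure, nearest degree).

224°

Δeast = -23.0 − -20.0 = -3.00; Δnorth = -30.3 − -27.2 = -3.10.
Bearing = atan2(Δeast, Δnorth) mod 360° = 224.06° ≈ 224°.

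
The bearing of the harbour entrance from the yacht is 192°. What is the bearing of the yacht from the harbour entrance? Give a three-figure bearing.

012°

Back-bearing = 192° − 180° = 012°.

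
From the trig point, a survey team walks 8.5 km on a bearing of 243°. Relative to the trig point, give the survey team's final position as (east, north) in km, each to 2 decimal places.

Leg 1 (243°, 8.5 km): east 8.5 sin 243° = -7.57, north 8.5 cos 243° = -3.86
Summing: -7.57 km east, -3.86 km north → (-7.57, -3.86).

(-7.57, -3.86)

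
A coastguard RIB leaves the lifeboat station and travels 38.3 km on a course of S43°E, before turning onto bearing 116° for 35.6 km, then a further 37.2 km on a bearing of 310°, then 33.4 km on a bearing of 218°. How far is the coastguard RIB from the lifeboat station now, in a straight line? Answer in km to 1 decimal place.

Leg 1 (S43°E, 38.3 km): east 38.3 sin 137° = 26.12, north 38.3 cos 137° = -28.01
Leg 2 (116°, 35.6 km): east 35.6 sin 116° = 32.00, north 35.6 cos 116° = -15.61
Leg 3 (310°, 37.2 km): east 37.2 sin 310° = -28.50, north 37.2 cos 310° = 23.91
Leg 4 (218°, 33.4 km): east 33.4 sin 218° = -20.56, north 33.4 cos 218° = -26.32
Net: 9.06 east, -46.02 north. Distance = √((9.06)² + (-46.02)²) = 46.908 km.

46.9 km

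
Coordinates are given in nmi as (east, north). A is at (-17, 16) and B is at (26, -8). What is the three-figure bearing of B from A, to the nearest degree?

Δeast = 26 − -17 = 43.00; Δnorth = -8 − 16 = -24.00.
Bearing = atan2(Δeast, Δnorth) mod 360° = 119.17° ≈ 119°.

119°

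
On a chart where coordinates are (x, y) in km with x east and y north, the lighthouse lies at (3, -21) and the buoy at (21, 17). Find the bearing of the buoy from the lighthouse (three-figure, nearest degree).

Δeast = 21 − 3 = 18.00; Δnorth = 17 − -21 = 38.00.
Bearing = atan2(Δeast, Δnorth) mod 360° = 25.35° ≈ 025°.

025°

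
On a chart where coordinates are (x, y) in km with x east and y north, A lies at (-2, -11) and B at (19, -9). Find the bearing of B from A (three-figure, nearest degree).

085°

Δeast = 19 − -2 = 21.00; Δnorth = -9 − -11 = 2.00.
Bearing = atan2(Δeast, Δnorth) mod 360° = 84.56° ≈ 085°.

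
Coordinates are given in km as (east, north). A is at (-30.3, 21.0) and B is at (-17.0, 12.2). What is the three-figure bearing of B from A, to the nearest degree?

Δeast = -17.0 − -30.3 = 13.30; Δnorth = 12.2 − 21.0 = -8.80.
Bearing = atan2(Δeast, Δnorth) mod 360° = 123.49° ≈ 123°.

123°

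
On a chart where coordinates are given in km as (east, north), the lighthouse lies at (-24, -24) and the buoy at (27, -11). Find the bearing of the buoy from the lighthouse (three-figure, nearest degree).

Δeast = 27 − -24 = 51.00; Δnorth = -11 − -24 = 13.00.
Bearing = atan2(Δeast, Δnorth) mod 360° = 75.70° ≈ 076°.

076°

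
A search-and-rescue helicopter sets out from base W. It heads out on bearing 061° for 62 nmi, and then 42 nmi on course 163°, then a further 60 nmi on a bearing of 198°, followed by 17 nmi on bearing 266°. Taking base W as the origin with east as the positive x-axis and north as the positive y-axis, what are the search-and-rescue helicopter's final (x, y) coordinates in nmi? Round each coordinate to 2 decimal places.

(31.01, -68.36)

Leg 1 (061°, 62 nmi): east 62 sin 61° = 54.23, north 62 cos 61° = 30.06
Leg 2 (163°, 42 nmi): east 42 sin 163° = 12.28, north 42 cos 163° = -40.16
Leg 3 (198°, 60 nmi): east 60 sin 198° = -18.54, north 60 cos 198° = -57.06
Leg 4 (266°, 17 nmi): east 17 sin 266° = -16.96, north 17 cos 266° = -1.19
Summing: 31.01 nmi east, -68.36 nmi north → (31.01, -68.36).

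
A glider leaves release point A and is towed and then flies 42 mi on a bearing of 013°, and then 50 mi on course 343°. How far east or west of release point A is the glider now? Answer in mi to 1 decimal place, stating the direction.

Leg 1 (013°, 42 mi): east 42 sin 13° = 9.45, north 42 cos 13° = 40.92
Leg 2 (343°, 50 mi): east 50 sin 343° = -14.62, north 50 cos 343° = 47.82
Net east component: -5.17 mi.

5.2 mi west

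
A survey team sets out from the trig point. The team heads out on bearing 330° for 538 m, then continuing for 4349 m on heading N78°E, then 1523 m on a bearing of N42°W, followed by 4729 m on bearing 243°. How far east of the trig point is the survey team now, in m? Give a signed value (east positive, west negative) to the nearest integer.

-1248 m

Leg 1 (330°, 538 m): east 538 sin 330° = -269.00, north 538 cos 330° = 465.92
Leg 2 (N78°E, 4349 m): east 4349 sin 78° = 4253.96, north 4349 cos 78° = 904.21
Leg 3 (N42°W, 1523 m): east 1523 sin 318° = -1019.09, north 1523 cos 318° = 1131.81
Leg 4 (243°, 4729 m): east 4729 sin 243° = -4213.57, north 4729 cos 243° = -2146.92
Net east component: -1247.69 m.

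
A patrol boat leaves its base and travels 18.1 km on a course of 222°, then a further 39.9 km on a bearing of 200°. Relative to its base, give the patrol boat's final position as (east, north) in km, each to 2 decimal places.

Leg 1 (222°, 18.1 km): east 18.1 sin 222° = -12.11, north 18.1 cos 222° = -13.45
Leg 2 (200°, 39.9 km): east 39.9 sin 200° = -13.65, north 39.9 cos 200° = -37.49
Summing: -25.76 km east, -50.94 km north → (-25.76, -50.94).

(-25.76, -50.94)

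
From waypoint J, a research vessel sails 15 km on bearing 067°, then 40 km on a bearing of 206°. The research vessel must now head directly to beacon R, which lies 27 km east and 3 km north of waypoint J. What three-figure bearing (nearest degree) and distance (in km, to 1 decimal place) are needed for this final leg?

Leg 1 (067°, 15 km): east 15 sin 67° = 13.81, north 15 cos 67° = 5.86
Leg 2 (206°, 40 km): east 40 sin 206° = -17.53, north 40 cos 206° = -35.95
Current position: (-3.73, -30.09). Target: (27, 3). Remaining: Δeast = 30.73, Δnorth = 33.09.
Bearing = atan2(30.73, 33.09) mod 360° = 42.88°; distance = √((30.73)² + (33.09)²) = 45.157 km.

043°, 45.2 km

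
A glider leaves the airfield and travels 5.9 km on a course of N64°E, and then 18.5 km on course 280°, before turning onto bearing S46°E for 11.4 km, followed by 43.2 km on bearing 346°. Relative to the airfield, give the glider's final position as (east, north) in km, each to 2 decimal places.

Leg 1 (N64°E, 5.9 km): east 5.9 sin 64° = 5.30, north 5.9 cos 64° = 2.59
Leg 2 (280°, 18.5 km): east 18.5 sin 280° = -18.22, north 18.5 cos 280° = 3.21
Leg 3 (S46°E, 11.4 km): east 11.4 sin 134° = 8.20, north 11.4 cos 134° = -7.92
Leg 4 (346°, 43.2 km): east 43.2 sin 346° = -10.45, north 43.2 cos 346° = 41.92
Summing: -15.17 km east, 39.80 km north → (-15.17, 39.80).

(-15.17, 39.80)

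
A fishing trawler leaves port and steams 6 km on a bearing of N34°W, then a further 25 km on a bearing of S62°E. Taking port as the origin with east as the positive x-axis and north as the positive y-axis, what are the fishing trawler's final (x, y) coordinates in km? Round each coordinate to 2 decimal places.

(18.72, -6.76)

Leg 1 (N34°W, 6 km): east 6 sin 326° = -3.36, north 6 cos 326° = 4.97
Leg 2 (S62°E, 25 km): east 25 sin 118° = 22.07, north 25 cos 118° = -11.74
Summing: 18.72 km east, -6.76 km north → (18.72, -6.76).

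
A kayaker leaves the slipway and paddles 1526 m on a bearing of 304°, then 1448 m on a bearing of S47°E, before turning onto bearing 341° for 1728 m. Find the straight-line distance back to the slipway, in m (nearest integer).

1685 m

Leg 1 (304°, 1526 m): east 1526 sin 304° = -1265.11, north 1526 cos 304° = 853.33
Leg 2 (S47°E, 1448 m): east 1448 sin 133° = 1059.00, north 1448 cos 133° = -987.53
Leg 3 (341°, 1728 m): east 1728 sin 341° = -562.58, north 1728 cos 341° = 1633.86
Net: -768.69 east, 1499.65 north. Distance = √((-768.69)² + (1499.65)²) = 1685.183 m.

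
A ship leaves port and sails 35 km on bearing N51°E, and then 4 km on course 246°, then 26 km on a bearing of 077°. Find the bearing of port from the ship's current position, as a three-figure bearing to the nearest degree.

242°

Leg 1 (N51°E, 35 km): east 35 sin 51° = 27.20, north 35 cos 51° = 22.03
Leg 2 (246°, 4 km): east 4 sin 246° = -3.65, north 4 cos 246° = -1.63
Leg 3 (077°, 26 km): east 26 sin 77° = 25.33, north 26 cos 77° = 5.85
Net displacement: 48.88 east, 26.25 north. Direction back to start is (-48.88, -26.25): bearing = atan2(-48.88, -26.25) mod 360° = 241.76° ≈ 242°.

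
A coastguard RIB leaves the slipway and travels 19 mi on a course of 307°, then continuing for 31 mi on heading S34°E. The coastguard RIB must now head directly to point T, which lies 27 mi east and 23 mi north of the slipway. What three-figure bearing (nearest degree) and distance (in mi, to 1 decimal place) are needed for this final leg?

034°, 44.8 mi

Leg 1 (307°, 19 mi): east 19 sin 307° = -15.17, north 19 cos 307° = 11.43
Leg 2 (S34°E, 31 mi): east 31 sin 146° = 17.33, north 31 cos 146° = -25.70
Current position: (2.16, -14.27). Target: (27, 23). Remaining: Δeast = 24.84, Δnorth = 37.27.
Bearing = atan2(24.84, 37.27) mod 360° = 33.69°; distance = √((24.84)² + (37.27)²) = 44.785 mi.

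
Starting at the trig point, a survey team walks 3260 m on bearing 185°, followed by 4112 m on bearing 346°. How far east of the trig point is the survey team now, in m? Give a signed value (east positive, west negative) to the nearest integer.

-1279 m

Leg 1 (185°, 3260 m): east 3260 sin 185° = -284.13, north 3260 cos 185° = -3247.59
Leg 2 (346°, 4112 m): east 4112 sin 346° = -994.78, north 4112 cos 346° = 3989.86
Net east component: -1278.91 m.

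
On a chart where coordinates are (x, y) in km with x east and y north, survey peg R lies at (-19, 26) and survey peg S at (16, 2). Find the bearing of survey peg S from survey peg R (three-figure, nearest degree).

Δeast = 16 − -19 = 35.00; Δnorth = 2 − 26 = -24.00.
Bearing = atan2(Δeast, Δnorth) mod 360° = 124.44° ≈ 124°.

124°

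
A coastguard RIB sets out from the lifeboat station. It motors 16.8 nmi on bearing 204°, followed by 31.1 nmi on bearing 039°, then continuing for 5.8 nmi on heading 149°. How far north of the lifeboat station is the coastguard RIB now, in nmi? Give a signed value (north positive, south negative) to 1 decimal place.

3.9 nmi

Leg 1 (204°, 16.8 nmi): east 16.8 sin 204° = -6.83, north 16.8 cos 204° = -15.35
Leg 2 (039°, 31.1 nmi): east 31.1 sin 39° = 19.57, north 31.1 cos 39° = 24.17
Leg 3 (149°, 5.8 nmi): east 5.8 sin 149° = 2.99, north 5.8 cos 149° = -4.97
Net north component: 3.85 nmi.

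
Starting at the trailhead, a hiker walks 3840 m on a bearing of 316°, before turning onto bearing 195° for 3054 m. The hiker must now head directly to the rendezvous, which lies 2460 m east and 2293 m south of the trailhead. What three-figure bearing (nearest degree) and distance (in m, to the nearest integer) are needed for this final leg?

Leg 1 (316°, 3840 m): east 3840 sin 316° = -2667.49, north 3840 cos 316° = 2762.26
Leg 2 (195°, 3054 m): east 3054 sin 195° = -790.43, north 3054 cos 195° = -2949.94
Current position: (-3457.92, -187.67). Target: (2460, -2293). Remaining: Δeast = 5917.92, Δnorth = -2105.33.
Bearing = atan2(5917.92, -2105.33) mod 360° = 109.58°; distance = √((5917.92)² + (-2105.33)²) = 6281.258 m.

110°, 6281 m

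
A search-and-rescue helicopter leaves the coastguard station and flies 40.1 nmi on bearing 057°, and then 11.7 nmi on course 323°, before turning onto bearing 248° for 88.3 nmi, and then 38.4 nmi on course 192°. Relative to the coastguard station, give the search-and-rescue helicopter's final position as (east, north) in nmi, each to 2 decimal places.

(-63.26, -39.45)

Leg 1 (057°, 40.1 nmi): east 40.1 sin 57° = 33.63, north 40.1 cos 57° = 21.84
Leg 2 (323°, 11.7 nmi): east 11.7 sin 323° = -7.04, north 11.7 cos 323° = 9.34
Leg 3 (248°, 88.3 nmi): east 88.3 sin 248° = -81.87, north 88.3 cos 248° = -33.08
Leg 4 (192°, 38.4 nmi): east 38.4 sin 192° = -7.98, north 38.4 cos 192° = -37.56
Summing: -63.26 nmi east, -39.45 nmi north → (-63.26, -39.45).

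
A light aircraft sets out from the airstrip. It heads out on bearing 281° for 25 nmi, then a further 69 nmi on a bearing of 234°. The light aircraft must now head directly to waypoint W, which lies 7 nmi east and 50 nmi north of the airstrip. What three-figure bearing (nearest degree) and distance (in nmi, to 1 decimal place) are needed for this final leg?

046°, 122.4 nmi

Leg 1 (281°, 25 nmi): east 25 sin 281° = -24.54, north 25 cos 281° = 4.77
Leg 2 (234°, 69 nmi): east 69 sin 234° = -55.82, north 69 cos 234° = -40.56
Current position: (-80.36, -35.79). Target: (7, 50). Remaining: Δeast = 87.36, Δnorth = 85.79.
Bearing = atan2(87.36, 85.79) mod 360° = 45.52°; distance = √((87.36)² + (85.79)²) = 122.440 nmi.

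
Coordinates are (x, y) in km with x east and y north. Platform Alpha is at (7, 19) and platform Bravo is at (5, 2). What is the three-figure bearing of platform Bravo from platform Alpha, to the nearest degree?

Δeast = 5 − 7 = -2.00; Δnorth = 2 − 19 = -17.00.
Bearing = atan2(Δeast, Δnorth) mod 360° = 186.71° ≈ 187°.

187°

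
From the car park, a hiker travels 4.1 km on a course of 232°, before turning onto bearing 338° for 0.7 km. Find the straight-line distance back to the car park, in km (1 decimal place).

4.0 km

Leg 1 (232°, 4.1 km): east 4.1 sin 232° = -3.23, north 4.1 cos 232° = -2.52
Leg 2 (338°, 0.7 km): east 0.7 sin 338° = -0.26, north 0.7 cos 338° = 0.65
Net: -3.49 east, -1.88 north. Distance = √((-3.49)² + (-1.88)²) = 3.965 km.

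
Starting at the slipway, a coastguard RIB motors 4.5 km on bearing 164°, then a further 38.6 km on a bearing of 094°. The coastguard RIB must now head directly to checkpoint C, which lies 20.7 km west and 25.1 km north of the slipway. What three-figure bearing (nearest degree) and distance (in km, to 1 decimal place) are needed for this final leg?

298°, 68.4 km

Leg 1 (164°, 4.5 km): east 4.5 sin 164° = 1.24, north 4.5 cos 164° = -4.33
Leg 2 (094°, 38.6 km): east 38.6 sin 94° = 38.51, north 38.6 cos 94° = -2.69
Current position: (39.75, -7.02). Target: (-20.7, 25.1). Remaining: Δeast = -60.45, Δnorth = 32.12.
Bearing = atan2(-60.45, 32.12) mod 360° = 297.98°; distance = √((-60.45)² + (32.12)²) = 68.450 km.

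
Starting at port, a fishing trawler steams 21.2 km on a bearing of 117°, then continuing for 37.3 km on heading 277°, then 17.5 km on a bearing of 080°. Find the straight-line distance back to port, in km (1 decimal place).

2.2 km

Leg 1 (117°, 21.2 km): east 21.2 sin 117° = 18.89, north 21.2 cos 117° = -9.62
Leg 2 (277°, 37.3 km): east 37.3 sin 277° = -37.02, north 37.3 cos 277° = 4.55
Leg 3 (080°, 17.5 km): east 17.5 sin 80° = 17.23, north 17.5 cos 80° = 3.04
Net: -0.90 east, -2.04 north. Distance = √((-0.90)² + (-2.04)²) = 2.229 km.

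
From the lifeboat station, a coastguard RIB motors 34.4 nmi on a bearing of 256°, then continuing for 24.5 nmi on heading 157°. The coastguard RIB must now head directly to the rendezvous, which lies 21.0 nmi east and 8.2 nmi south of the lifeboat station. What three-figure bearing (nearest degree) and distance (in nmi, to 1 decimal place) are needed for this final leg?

063°, 50.2 nmi

Leg 1 (256°, 34.4 nmi): east 34.4 sin 256° = -33.38, north 34.4 cos 256° = -8.32
Leg 2 (157°, 24.5 nmi): east 24.5 sin 157° = 9.57, north 24.5 cos 157° = -22.55
Current position: (-23.81, -30.87). Target: (21.0, -8.2). Remaining: Δeast = 44.81, Δnorth = 22.67.
Bearing = atan2(44.81, 22.67) mod 360° = 63.16°; distance = √((44.81)² + (22.67)²) = 50.216 nmi.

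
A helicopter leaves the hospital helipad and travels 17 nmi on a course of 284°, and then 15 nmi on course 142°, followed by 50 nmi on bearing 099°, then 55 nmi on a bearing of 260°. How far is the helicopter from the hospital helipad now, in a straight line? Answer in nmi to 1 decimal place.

27.8 nmi

Leg 1 (284°, 17 nmi): east 17 sin 284° = -16.50, north 17 cos 284° = 4.11
Leg 2 (142°, 15 nmi): east 15 sin 142° = 9.23, north 15 cos 142° = -11.82
Leg 3 (099°, 50 nmi): east 50 sin 99° = 49.38, north 50 cos 99° = -7.82
Leg 4 (260°, 55 nmi): east 55 sin 260° = -54.16, north 55 cos 260° = -9.55
Net: -12.04 east, -25.08 north. Distance = √((-12.04)² + (-25.08)²) = 27.820 nmi.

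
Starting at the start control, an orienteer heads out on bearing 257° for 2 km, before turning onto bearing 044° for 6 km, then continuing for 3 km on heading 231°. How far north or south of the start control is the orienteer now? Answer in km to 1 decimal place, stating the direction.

Leg 1 (257°, 2 km): east 2 sin 257° = -1.95, north 2 cos 257° = -0.45
Leg 2 (044°, 6 km): east 6 sin 44° = 4.17, north 6 cos 44° = 4.32
Leg 3 (231°, 3 km): east 3 sin 231° = -2.33, north 3 cos 231° = -1.89
Net north component: 1.98 km.

2.0 km north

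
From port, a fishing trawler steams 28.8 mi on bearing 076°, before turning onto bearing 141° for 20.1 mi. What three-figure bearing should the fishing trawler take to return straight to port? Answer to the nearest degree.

282°

Leg 1 (076°, 28.8 mi): east 28.8 sin 76° = 27.94, north 28.8 cos 76° = 6.97
Leg 2 (141°, 20.1 mi): east 20.1 sin 141° = 12.65, north 20.1 cos 141° = -15.62
Net displacement: 40.59 east, -8.65 north. Direction back to start is (-40.59, 8.65): bearing = atan2(-40.59, 8.65) mod 360° = 282.03° ≈ 282°.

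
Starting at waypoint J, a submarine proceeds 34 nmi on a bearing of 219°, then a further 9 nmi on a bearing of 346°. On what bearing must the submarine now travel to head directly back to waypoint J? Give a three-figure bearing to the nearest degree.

053°

Leg 1 (219°, 34 nmi): east 34 sin 219° = -21.40, north 34 cos 219° = -26.42
Leg 2 (346°, 9 nmi): east 9 sin 346° = -2.18, north 9 cos 346° = 8.73
Net displacement: -23.57 east, -17.69 north. Direction back to start is (23.57, 17.69): bearing = atan2(23.57, 17.69) mod 360° = 53.12° ≈ 053°.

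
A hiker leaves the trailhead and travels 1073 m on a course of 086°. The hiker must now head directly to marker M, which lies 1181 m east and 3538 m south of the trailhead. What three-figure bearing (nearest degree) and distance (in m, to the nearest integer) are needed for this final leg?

Leg 1 (086°, 1073 m): east 1073 sin 86° = 1070.39, north 1073 cos 86° = 74.85
Current position: (1070.39, 74.85). Target: (1181, -3538). Remaining: Δeast = 110.61, Δnorth = -3612.85.
Bearing = atan2(110.61, -3612.85) mod 360° = 178.25°; distance = √((110.61)² + (-3612.85)²) = 3614.542 m.

178°, 3615 m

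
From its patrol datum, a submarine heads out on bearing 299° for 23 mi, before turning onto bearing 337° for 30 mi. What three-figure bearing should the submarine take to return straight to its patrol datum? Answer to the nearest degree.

141°

Leg 1 (299°, 23 mi): east 23 sin 299° = -20.12, north 23 cos 299° = 11.15
Leg 2 (337°, 30 mi): east 30 sin 337° = -11.72, north 30 cos 337° = 27.62
Net displacement: -31.84 east, 38.77 north. Direction back to start is (31.84, -38.77): bearing = atan2(31.84, -38.77) mod 360° = 140.60° ≈ 141°.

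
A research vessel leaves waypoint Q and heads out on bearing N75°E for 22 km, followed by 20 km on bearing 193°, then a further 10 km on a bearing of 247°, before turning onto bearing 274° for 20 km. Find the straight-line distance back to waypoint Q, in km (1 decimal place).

Leg 1 (N75°E, 22 km): east 22 sin 75° = 21.25, north 22 cos 75° = 5.69
Leg 2 (193°, 20 km): east 20 sin 193° = -4.50, north 20 cos 193° = -19.49
Leg 3 (247°, 10 km): east 10 sin 247° = -9.21, north 10 cos 247° = -3.91
Leg 4 (274°, 20 km): east 20 sin 274° = -19.95, north 20 cos 274° = 1.40
Net: -12.40 east, -16.31 north. Distance = √((-12.40)² + (-16.31)²) = 20.488 km.

20.5 km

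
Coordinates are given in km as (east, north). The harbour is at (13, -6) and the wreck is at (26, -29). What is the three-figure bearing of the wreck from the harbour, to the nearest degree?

Δeast = 26 − 13 = 13.00; Δnorth = -29 − -6 = -23.00.
Bearing = atan2(Δeast, Δnorth) mod 360° = 150.52° ≈ 151°.

151°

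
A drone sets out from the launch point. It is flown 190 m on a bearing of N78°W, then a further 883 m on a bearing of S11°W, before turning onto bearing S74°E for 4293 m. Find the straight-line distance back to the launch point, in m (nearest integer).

4275 m

Leg 1 (N78°W, 190 m): east 190 sin 282° = -185.85, north 190 cos 282° = 39.50
Leg 2 (S11°W, 883 m): east 883 sin 191° = -168.48, north 883 cos 191° = -866.78
Leg 3 (S74°E, 4293 m): east 4293 sin 106° = 4126.70, north 4293 cos 106° = -1183.31
Net: 3772.36 east, -2010.58 north. Distance = √((3772.36)² + (-2010.58)²) = 4274.714 m.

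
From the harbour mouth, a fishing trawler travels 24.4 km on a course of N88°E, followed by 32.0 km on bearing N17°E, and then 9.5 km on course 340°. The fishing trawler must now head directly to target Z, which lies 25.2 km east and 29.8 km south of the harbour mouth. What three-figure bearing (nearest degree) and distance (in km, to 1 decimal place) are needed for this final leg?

184°, 70.4 km

Leg 1 (N88°E, 24.4 km): east 24.4 sin 88° = 24.39, north 24.4 cos 88° = 0.85
Leg 2 (N17°E, 32.0 km): east 32.0 sin 17° = 9.36, north 32.0 cos 17° = 30.60
Leg 3 (340°, 9.5 km): east 9.5 sin 340° = -3.25, north 9.5 cos 340° = 8.93
Current position: (30.49, 40.38). Target: (25.2, -29.8). Remaining: Δeast = -5.29, Δnorth = -70.18.
Bearing = atan2(-5.29, -70.18) mod 360° = 184.31°; distance = √((-5.29)² + (-70.18)²) = 70.380 km.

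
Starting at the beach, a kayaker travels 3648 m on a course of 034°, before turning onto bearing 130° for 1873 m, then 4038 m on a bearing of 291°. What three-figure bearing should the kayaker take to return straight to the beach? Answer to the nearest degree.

175°

Leg 1 (034°, 3648 m): east 3648 sin 34° = 2039.94, north 3648 cos 34° = 3024.33
Leg 2 (130°, 1873 m): east 1873 sin 130° = 1434.80, north 1873 cos 130° = -1203.94
Leg 3 (291°, 4038 m): east 4038 sin 291° = -3769.80, north 4038 cos 291° = 1447.09
Net displacement: -295.06 east, 3267.48 north. Direction back to start is (295.06, -3267.48): bearing = atan2(295.06, -3267.48) mod 360° = 174.84° ≈ 175°.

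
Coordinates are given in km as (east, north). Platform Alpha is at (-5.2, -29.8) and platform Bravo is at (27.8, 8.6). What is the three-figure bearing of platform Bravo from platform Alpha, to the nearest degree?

Δeast = 27.8 − -5.2 = 33.00; Δnorth = 8.6 − -29.8 = 38.40.
Bearing = atan2(Δeast, Δnorth) mod 360° = 40.67° ≈ 041°.

041°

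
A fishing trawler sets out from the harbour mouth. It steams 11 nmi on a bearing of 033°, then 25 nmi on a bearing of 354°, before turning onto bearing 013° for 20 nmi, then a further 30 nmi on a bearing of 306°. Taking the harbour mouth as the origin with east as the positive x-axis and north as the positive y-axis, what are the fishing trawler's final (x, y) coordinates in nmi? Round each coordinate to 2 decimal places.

(-16.39, 71.21)

Leg 1 (033°, 11 nmi): east 11 sin 33° = 5.99, north 11 cos 33° = 9.23
Leg 2 (354°, 25 nmi): east 25 sin 354° = -2.61, north 25 cos 354° = 24.86
Leg 3 (013°, 20 nmi): east 20 sin 13° = 4.50, north 20 cos 13° = 19.49
Leg 4 (306°, 30 nmi): east 30 sin 306° = -24.27, north 30 cos 306° = 17.63
Summing: -16.39 nmi east, 71.21 nmi north → (-16.39, 71.21).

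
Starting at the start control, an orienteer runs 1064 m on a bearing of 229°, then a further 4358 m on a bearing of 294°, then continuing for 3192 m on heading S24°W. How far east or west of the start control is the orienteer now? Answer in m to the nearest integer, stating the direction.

6083 m west

Leg 1 (229°, 1064 m): east 1064 sin 229° = -803.01, north 1064 cos 229° = -698.05
Leg 2 (294°, 4358 m): east 4358 sin 294° = -3981.23, north 4358 cos 294° = 1772.56
Leg 3 (S24°W, 3192 m): east 3192 sin 204° = -1298.30, north 3192 cos 204° = -2916.04
Net east component: -6082.55 m.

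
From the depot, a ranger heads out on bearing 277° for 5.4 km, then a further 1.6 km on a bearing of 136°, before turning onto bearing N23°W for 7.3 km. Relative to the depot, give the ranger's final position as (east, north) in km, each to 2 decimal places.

(-7.10, 6.23)

Leg 1 (277°, 5.4 km): east 5.4 sin 277° = -5.36, north 5.4 cos 277° = 0.66
Leg 2 (136°, 1.6 km): east 1.6 sin 136° = 1.11, north 1.6 cos 136° = -1.15
Leg 3 (N23°W, 7.3 km): east 7.3 sin 337° = -2.85, north 7.3 cos 337° = 6.72
Summing: -7.10 km east, 6.23 km north → (-7.10, 6.23).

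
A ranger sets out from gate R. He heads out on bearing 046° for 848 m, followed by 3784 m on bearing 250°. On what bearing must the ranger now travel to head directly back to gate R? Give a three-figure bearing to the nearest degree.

077°

Leg 1 (046°, 848 m): east 848 sin 46° = 610.00, north 848 cos 46° = 589.07
Leg 2 (250°, 3784 m): east 3784 sin 250° = -3555.80, north 3784 cos 250° = -1294.20
Net displacement: -2945.80 east, -705.13 north. Direction back to start is (2945.80, 705.13): bearing = atan2(2945.80, 705.13) mod 360° = 76.54° ≈ 077°.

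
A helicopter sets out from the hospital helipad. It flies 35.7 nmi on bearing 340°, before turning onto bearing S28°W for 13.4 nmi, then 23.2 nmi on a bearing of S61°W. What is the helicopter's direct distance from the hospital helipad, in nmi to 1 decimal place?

Leg 1 (340°, 35.7 nmi): east 35.7 sin 340° = -12.21, north 35.7 cos 340° = 33.55
Leg 2 (S28°W, 13.4 nmi): east 13.4 sin 208° = -6.29, north 13.4 cos 208° = -11.83
Leg 3 (S61°W, 23.2 nmi): east 23.2 sin 241° = -20.29, north 23.2 cos 241° = -11.25
Net: -38.79 east, 10.47 north. Distance = √((-38.79)² + (10.47)²) = 40.180 nmi.

40.2 nmi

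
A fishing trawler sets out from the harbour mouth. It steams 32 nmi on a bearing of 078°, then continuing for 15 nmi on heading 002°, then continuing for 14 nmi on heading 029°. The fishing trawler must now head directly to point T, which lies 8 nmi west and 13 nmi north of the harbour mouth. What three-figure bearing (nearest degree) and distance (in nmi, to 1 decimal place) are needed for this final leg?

Leg 1 (078°, 32 nmi): east 32 sin 78° = 31.30, north 32 cos 78° = 6.65
Leg 2 (002°, 15 nmi): east 15 sin 2° = 0.52, north 15 cos 2° = 14.99
Leg 3 (029°, 14 nmi): east 14 sin 29° = 6.79, north 14 cos 29° = 12.24
Current position: (38.61, 33.89). Target: (-8, 13). Remaining: Δeast = -46.61, Δnorth = -20.89.
Bearing = atan2(-46.61, -20.89) mod 360° = 245.86°; distance = √((-46.61)² + (-20.89)²) = 51.078 nmi.

246°, 51.1 nmi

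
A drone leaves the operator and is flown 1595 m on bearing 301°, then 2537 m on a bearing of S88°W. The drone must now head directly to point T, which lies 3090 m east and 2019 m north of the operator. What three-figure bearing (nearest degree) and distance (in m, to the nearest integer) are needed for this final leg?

080°, 7110 m

Leg 1 (301°, 1595 m): east 1595 sin 301° = -1367.18, north 1595 cos 301° = 821.49
Leg 2 (S88°W, 2537 m): east 2537 sin 268° = -2535.45, north 2537 cos 268° = -88.54
Current position: (-3902.64, 732.95). Target: (3090, 2019). Remaining: Δeast = 6992.64, Δnorth = 1286.05.
Bearing = atan2(6992.64, 1286.05) mod 360° = 79.58°; distance = √((6992.64)² + (1286.05)²) = 7109.916 m.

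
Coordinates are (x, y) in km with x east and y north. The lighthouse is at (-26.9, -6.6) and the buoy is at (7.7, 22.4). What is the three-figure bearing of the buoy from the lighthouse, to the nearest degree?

050°

Δeast = 7.7 − -26.9 = 34.60; Δnorth = 22.4 − -6.6 = 29.00.
Bearing = atan2(Δeast, Δnorth) mod 360° = 50.03° ≈ 050°.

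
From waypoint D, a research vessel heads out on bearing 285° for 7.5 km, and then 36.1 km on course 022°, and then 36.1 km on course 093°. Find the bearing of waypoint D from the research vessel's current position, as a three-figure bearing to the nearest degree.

Leg 1 (285°, 7.5 km): east 7.5 sin 285° = -7.24, north 7.5 cos 285° = 1.94
Leg 2 (022°, 36.1 km): east 36.1 sin 22° = 13.52, north 36.1 cos 22° = 33.47
Leg 3 (093°, 36.1 km): east 36.1 sin 93° = 36.05, north 36.1 cos 93° = -1.89
Net displacement: 42.33 east, 33.52 north. Direction back to start is (-42.33, -33.52): bearing = atan2(-42.33, -33.52) mod 360° = 231.62° ≈ 232°.

232°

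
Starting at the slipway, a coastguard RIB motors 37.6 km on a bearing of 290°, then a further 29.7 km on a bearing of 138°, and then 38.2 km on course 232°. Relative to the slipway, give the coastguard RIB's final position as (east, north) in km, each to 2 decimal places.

Leg 1 (290°, 37.6 km): east 37.6 sin 290° = -35.33, north 37.6 cos 290° = 12.86
Leg 2 (138°, 29.7 km): east 29.7 sin 138° = 19.87, north 29.7 cos 138° = -22.07
Leg 3 (232°, 38.2 km): east 38.2 sin 232° = -30.10, north 38.2 cos 232° = -23.52
Summing: -45.56 km east, -32.73 km north → (-45.56, -32.73).

(-45.56, -32.73)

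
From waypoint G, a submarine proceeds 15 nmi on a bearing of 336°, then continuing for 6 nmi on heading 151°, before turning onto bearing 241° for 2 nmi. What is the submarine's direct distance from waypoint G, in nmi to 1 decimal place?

Leg 1 (336°, 15 nmi): east 15 sin 336° = -6.10, north 15 cos 336° = 13.70
Leg 2 (151°, 6 nmi): east 6 sin 151° = 2.91, north 6 cos 151° = -5.25
Leg 3 (241°, 2 nmi): east 2 sin 241° = -1.75, north 2 cos 241° = -0.97
Net: -4.94 east, 7.49 north. Distance = √((-4.94)² + (7.49)²) = 8.970 nmi.

9.0 nmi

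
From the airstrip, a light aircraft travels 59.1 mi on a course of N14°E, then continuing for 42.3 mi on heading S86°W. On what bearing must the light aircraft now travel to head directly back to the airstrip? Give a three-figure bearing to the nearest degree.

153°

Leg 1 (N14°E, 59.1 mi): east 59.1 sin 14° = 14.30, north 59.1 cos 14° = 57.34
Leg 2 (S86°W, 42.3 mi): east 42.3 sin 266° = -42.20, north 42.3 cos 266° = -2.95
Net displacement: -27.90 east, 54.39 north. Direction back to start is (27.90, -54.39): bearing = atan2(27.90, -54.39) mod 360° = 152.85° ≈ 153°.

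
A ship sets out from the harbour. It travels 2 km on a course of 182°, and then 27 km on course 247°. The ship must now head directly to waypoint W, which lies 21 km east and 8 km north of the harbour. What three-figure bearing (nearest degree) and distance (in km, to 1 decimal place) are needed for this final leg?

066°, 50.3 km

Leg 1 (182°, 2 km): east 2 sin 182° = -0.07, north 2 cos 182° = -2.00
Leg 2 (247°, 27 km): east 27 sin 247° = -24.85, north 27 cos 247° = -10.55
Current position: (-24.92, -12.55). Target: (21, 8). Remaining: Δeast = 45.92, Δnorth = 20.55.
Bearing = atan2(45.92, 20.55) mod 360° = 65.89°; distance = √((45.92)² + (20.55)²) = 50.311 km.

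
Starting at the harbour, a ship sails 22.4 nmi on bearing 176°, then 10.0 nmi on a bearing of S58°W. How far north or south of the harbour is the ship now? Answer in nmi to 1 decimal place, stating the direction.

Leg 1 (176°, 22.4 nmi): east 22.4 sin 176° = 1.56, north 22.4 cos 176° = -22.35
Leg 2 (S58°W, 10.0 nmi): east 10.0 sin 238° = -8.48, north 10.0 cos 238° = -5.30
Net north component: -27.64 nmi.

27.6 nmi south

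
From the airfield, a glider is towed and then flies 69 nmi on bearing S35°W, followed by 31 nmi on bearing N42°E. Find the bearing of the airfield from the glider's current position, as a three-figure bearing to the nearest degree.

029°

Leg 1 (S35°W, 69 nmi): east 69 sin 215° = -39.58, north 69 cos 215° = -56.52
Leg 2 (N42°E, 31 nmi): east 31 sin 42° = 20.74, north 31 cos 42° = 23.04
Net displacement: -18.83 east, -33.48 north. Direction back to start is (18.83, 33.48): bearing = atan2(18.83, 33.48) mod 360° = 29.36° ≈ 029°.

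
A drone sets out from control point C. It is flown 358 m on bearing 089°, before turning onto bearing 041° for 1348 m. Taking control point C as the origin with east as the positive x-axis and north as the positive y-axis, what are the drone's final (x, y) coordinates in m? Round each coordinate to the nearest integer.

(1242, 1024)

Leg 1 (089°, 358 m): east 358 sin 89° = 357.95, north 358 cos 89° = 6.25
Leg 2 (041°, 1348 m): east 1348 sin 41° = 884.37, north 1348 cos 41° = 1017.35
Summing: 1242.31 m east, 1023.60 m north → (1242, 1024).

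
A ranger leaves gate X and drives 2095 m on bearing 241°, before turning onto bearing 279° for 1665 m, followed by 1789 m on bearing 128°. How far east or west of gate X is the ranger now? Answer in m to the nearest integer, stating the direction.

Leg 1 (241°, 2095 m): east 2095 sin 241° = -1832.33, north 2095 cos 241° = -1015.68
Leg 2 (279°, 1665 m): east 1665 sin 279° = -1644.50, north 1665 cos 279° = 260.46
Leg 3 (128°, 1789 m): east 1789 sin 128° = 1409.75, north 1789 cos 128° = -1101.42
Net east component: -2067.08 m.

2067 m west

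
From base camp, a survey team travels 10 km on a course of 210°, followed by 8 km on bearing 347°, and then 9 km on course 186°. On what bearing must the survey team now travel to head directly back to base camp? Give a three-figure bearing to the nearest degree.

Leg 1 (210°, 10 km): east 10 sin 210° = -5.00, north 10 cos 210° = -8.66
Leg 2 (347°, 8 km): east 8 sin 347° = -1.80, north 8 cos 347° = 7.79
Leg 3 (186°, 9 km): east 9 sin 186° = -0.94, north 9 cos 186° = -8.95
Net displacement: -7.74 east, -9.82 north. Direction back to start is (7.74, 9.82): bearing = atan2(7.74, 9.82) mod 360° = 38.26° ≈ 038°.

038°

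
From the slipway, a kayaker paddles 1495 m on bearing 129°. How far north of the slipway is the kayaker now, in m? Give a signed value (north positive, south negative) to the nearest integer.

-941 m

Leg 1 (129°, 1495 m): east 1495 sin 129° = 1161.83, north 1495 cos 129° = -940.83
Net north component: -940.83 m.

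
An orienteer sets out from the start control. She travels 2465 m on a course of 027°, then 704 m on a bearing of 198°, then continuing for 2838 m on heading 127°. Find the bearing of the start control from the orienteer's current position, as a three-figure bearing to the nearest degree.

273°

Leg 1 (027°, 2465 m): east 2465 sin 27° = 1119.09, north 2465 cos 27° = 2196.33
Leg 2 (198°, 704 m): east 704 sin 198° = -217.55, north 704 cos 198° = -669.54
Leg 3 (127°, 2838 m): east 2838 sin 127° = 2266.53, north 2838 cos 127° = -1707.95
Net displacement: 3168.07 east, -181.16 north. Direction back to start is (-3168.07, 181.16): bearing = atan2(-3168.07, 181.16) mod 360° = 273.27° ≈ 273°.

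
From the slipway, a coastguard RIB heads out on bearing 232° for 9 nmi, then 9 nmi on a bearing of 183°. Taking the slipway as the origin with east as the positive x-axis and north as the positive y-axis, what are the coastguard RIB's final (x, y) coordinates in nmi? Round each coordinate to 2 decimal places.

(-7.56, -14.53)

Leg 1 (232°, 9 nmi): east 9 sin 232° = -7.09, north 9 cos 232° = -5.54
Leg 2 (183°, 9 nmi): east 9 sin 183° = -0.47, north 9 cos 183° = -8.99
Summing: -7.56 nmi east, -14.53 nmi north → (-7.56, -14.53).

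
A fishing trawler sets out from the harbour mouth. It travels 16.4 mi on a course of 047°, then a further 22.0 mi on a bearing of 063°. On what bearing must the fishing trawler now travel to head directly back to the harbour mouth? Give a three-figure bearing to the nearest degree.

Leg 1 (047°, 16.4 mi): east 16.4 sin 47° = 11.99, north 16.4 cos 47° = 11.18
Leg 2 (063°, 22.0 mi): east 22.0 sin 63° = 19.60, north 22.0 cos 63° = 9.99
Net displacement: 31.60 east, 21.17 north. Direction back to start is (-31.60, -21.17): bearing = atan2(-31.60, -21.17) mod 360° = 236.17° ≈ 236°.

236°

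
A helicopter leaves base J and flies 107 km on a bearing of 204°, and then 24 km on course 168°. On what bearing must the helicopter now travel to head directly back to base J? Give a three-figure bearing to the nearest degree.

Leg 1 (204°, 107 km): east 107 sin 204° = -43.52, north 107 cos 204° = -97.75
Leg 2 (168°, 24 km): east 24 sin 168° = 4.99, north 24 cos 168° = -23.48
Net displacement: -38.53 east, -121.22 north. Direction back to start is (38.53, 121.22): bearing = atan2(38.53, 121.22) mod 360° = 17.63° ≈ 018°.

018°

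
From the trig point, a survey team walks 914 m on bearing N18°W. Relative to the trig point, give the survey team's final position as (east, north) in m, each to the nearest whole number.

Leg 1 (N18°W, 914 m): east 914 sin 342° = -282.44, north 914 cos 342° = 869.27
Summing: -282.44 m east, 869.27 m north → (-282, 869).

(-282, 869)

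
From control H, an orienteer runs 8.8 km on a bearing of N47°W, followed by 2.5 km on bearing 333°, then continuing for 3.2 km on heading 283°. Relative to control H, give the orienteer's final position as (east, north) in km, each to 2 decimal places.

(-10.69, 8.95)

Leg 1 (N47°W, 8.8 km): east 8.8 sin 313° = -6.44, north 8.8 cos 313° = 6.00
Leg 2 (333°, 2.5 km): east 2.5 sin 333° = -1.13, north 2.5 cos 333° = 2.23
Leg 3 (283°, 3.2 km): east 3.2 sin 283° = -3.12, north 3.2 cos 283° = 0.72
Summing: -10.69 km east, 8.95 km north → (-10.69, 8.95).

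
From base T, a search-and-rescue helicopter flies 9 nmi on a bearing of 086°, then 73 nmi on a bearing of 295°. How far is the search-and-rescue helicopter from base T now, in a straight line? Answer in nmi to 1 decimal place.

65.3 nmi

Leg 1 (086°, 9 nmi): east 9 sin 86° = 8.98, north 9 cos 86° = 0.63
Leg 2 (295°, 73 nmi): east 73 sin 295° = -66.16, north 73 cos 295° = 30.85
Net: -57.18 east, 31.48 north. Distance = √((-57.18)² + (31.48)²) = 65.274 nmi.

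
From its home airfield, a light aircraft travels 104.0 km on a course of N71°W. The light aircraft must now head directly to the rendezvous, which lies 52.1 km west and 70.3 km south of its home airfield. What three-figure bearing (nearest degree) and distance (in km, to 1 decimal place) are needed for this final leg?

156°, 114.0 km

Leg 1 (N71°W, 104.0 km): east 104.0 sin 289° = -98.33, north 104.0 cos 289° = 33.86
Current position: (-98.33, 33.86). Target: (-52.1, -70.3). Remaining: Δeast = 46.23, Δnorth = -104.16.
Bearing = atan2(46.23, -104.16) mod 360° = 156.06°; distance = √((46.23)² + (-104.16)²) = 113.959 km.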